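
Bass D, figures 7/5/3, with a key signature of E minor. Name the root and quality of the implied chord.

The figures 7/5/3 indicate a seventh chord in root position.
In root position the bass is the root, so the root is D.
The chord tones are D, F#, A, C, giving D dominant seventh.

D dominant seventh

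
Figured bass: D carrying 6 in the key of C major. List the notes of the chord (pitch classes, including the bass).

The written figures 6 are shorthand for 6/3: the 3 is implied.
A third above D in this key is F.
A sixth above D in this key is B.
Together with the bass D, this spells B diminished in first inversion.

D, F, B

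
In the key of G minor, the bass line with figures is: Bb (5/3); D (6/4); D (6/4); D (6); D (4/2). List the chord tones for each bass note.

Bb, D, F | D, G, Bb | D, G, Bb | D, F, Bb | D, Eb, G, Bb

Bb (5/3): Bb, D, F.
D (6/4): D, G, Bb.
D (6/4): D, G, Bb.
D (6/3): D, F, Bb.
D (6/4/2): D, Eb, G, Bb.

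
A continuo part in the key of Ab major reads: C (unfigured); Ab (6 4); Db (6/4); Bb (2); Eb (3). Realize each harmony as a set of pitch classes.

C, Eb, G | Ab, Db, F | Db, G, Bb | Bb, C, Eb, G | Eb, G, Bb

C (5/3): C, Eb, G.
Ab (6/4): Ab, Db, F.
Db (6/4): Db, G, Bb.
Bb (6/4/2): Bb, C, Eb, G.
Eb (5/3): Eb, G, Bb.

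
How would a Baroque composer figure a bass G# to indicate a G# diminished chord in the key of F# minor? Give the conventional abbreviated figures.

no figures

G# is the root of G# diminished, so the chord is in root position.
A triad in root position is figured 5/3, conventionally abbreviated (no figures — root-position triad).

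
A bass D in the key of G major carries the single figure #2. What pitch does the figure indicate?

E#

Counting 1 letter step above D lands on E; in G major, that letter is E.
The #2 figure raises it a semitone, giving E#.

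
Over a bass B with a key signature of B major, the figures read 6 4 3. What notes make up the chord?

B, D#, E, G#

A third above B in this key is D#.
A fourth above B in this key is E.
A sixth above B in this key is G#.
Together with the bass B, this spells E major seventh in second inversion.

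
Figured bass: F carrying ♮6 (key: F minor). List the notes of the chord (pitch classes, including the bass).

The written figures ♮6 are shorthand for 6/3: the 3 is implied.
A third above F in this key is Ab.
A sixth above F in this key is Db, made natural (D) by the ♮ figure.
Together with the bass F, this spells D diminished in first inversion.

F, Ab, D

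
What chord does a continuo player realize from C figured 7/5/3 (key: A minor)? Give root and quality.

C major seventh

The figures 7/5/3 indicate a seventh chord in root position.
In root position the bass is the root, so the root is C.
The chord tones are C, E, G, B, giving C major seventh.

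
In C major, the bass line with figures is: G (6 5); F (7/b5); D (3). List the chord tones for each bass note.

G, B, D, E | F, A, Cb, E | D, F, A

G (6/5/3): G, B, D, E.
F (7/b5/3): F, A, Cb, E.
D (5/3): D, F, A.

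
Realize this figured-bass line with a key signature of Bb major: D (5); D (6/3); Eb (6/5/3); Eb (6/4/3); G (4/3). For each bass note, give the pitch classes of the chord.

D, F, A | D, F, Bb | Eb, G, Bb, C | Eb, G, A, C | G, Bb, C, Eb

D (5/3): D, F, A.
D (6/3): D, F, Bb.
Eb (6/5/3): Eb, G, Bb, C.
Eb (6/4/3): Eb, G, A, C.
G (6/4/3): G, Bb, C, Eb.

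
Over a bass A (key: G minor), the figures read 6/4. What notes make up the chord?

A fourth above A in this key is D.
A sixth above A in this key is F.
Together with the bass A, this spells D minor in second inversion.

A, D, F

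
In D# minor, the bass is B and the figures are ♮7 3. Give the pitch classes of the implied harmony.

The written figures ♮7 3 are shorthand for 7/5/3: the 5 is implied.
A third above B in this key is D#.
A fifth above B in this key is F#.
A seventh above B in this key is A#, made natural (A) by the ♮ figure.
Together with the bass B, this spells B dominant seventh in root position.

B, D#, F#, A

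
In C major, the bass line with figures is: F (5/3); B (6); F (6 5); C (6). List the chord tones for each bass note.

F (5/3): F, A, C.
B (6/3): B, D, G.
F (6/5/3): F, A, C, D.
C (6/3): C, E, A.

F, A, C | B, D, G | F, A, C, D | C, E, A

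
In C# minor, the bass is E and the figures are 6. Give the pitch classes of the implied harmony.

E, G#, C#

The written figures 6 are shorthand for 6/3: the 3 is implied.
A third above E in this key is G#.
A sixth above E in this key is C#.
Together with the bass E, this spells C# minor in first inversion.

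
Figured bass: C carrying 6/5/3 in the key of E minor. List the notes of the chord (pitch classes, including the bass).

A third above C in this key is E.
A fifth above C in this key is G.
A sixth above C in this key is A.
Together with the bass C, this spells A minor seventh in first inversion.

C, E, G, A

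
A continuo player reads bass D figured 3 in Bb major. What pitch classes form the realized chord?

The written figures 3 are shorthand for 5/3: the 5 is implied.
A third above D in this key is F.
A fifth above D in this key is A.
Together with the bass D, this spells D minor in root position.

D, F, A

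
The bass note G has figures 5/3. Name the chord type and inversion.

Intervals of 5/3 above the bass form a triad; the bass is the root, so this is root position.

triad, root position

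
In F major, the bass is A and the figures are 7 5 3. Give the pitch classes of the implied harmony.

A, C, E, G

A third above A in this key is C.
A fifth above A in this key is E.
A seventh above A in this key is G.
Together with the bass A, this spells A minor seventh in root position.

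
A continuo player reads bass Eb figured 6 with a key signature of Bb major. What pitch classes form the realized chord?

The written figures 6 are shorthand for 6/3: the 3 is implied.
A third above Eb in this key is G.
A sixth above Eb in this key is C.
Together with the bass Eb, this spells C minor in first inversion.

Eb, G, C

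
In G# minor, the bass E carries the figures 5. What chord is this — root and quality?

E major

The figures 5 indicate a triad in root position.
In root position the bass is the root, so the root is E.
The chord tones are E, G#, B, giving E major.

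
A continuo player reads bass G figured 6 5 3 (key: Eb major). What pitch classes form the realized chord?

G, Bb, D, Eb

A third above G in this key is Bb.
A fifth above G in this key is D.
A sixth above G in this key is Eb.
Together with the bass G, this spells Eb major seventh in first inversion.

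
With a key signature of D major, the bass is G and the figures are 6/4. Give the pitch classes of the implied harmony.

G, C#, E

A fourth above G in this key is C#.
A sixth above G in this key is E.
Together with the bass G, this spells C# diminished in second inversion.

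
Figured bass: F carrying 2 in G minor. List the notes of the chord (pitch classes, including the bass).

F, G, Bb, D

The written figures 2 are shorthand for 6/4/2: the 6/4 are implied.
A second above F in this key is G.
A fourth above F in this key is Bb.
A sixth above F in this key is D.
Together with the bass F, this spells G minor seventh in third inversion.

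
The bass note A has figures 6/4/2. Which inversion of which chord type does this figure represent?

Intervals of 6/4/2 above the bass form a seventh chord; the bass is the seventh, so this is third inversion.

seventh chord, third inversion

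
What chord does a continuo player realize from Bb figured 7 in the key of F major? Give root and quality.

Bb major seventh

The figures 7 indicate a seventh chord in root position.
In root position the bass is the root, so the root is Bb.
The chord tones are Bb, D, F, A, giving Bb major seventh.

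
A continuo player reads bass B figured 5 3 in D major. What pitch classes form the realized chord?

B, D, F#

A third above B in this key is D.
A fifth above B in this key is F#.
Together with the bass B, this spells B minor in root position.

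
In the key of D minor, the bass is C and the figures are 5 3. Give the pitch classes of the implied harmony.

A third above C in this key is E.
A fifth above C in this key is G.
Together with the bass C, this spells C major in root position.

C, E, G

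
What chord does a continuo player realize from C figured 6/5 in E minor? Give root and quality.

The figures 6/5 indicate a seventh chord in first inversion.
In first inversion the root lies a sixth above the bass: a sixth above C in E minor is A.
The chord tones are C, E, G, A, giving A minor seventh.

A minor seventh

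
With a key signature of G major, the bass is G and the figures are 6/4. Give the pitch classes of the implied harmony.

A fourth above G in this key is C.
A sixth above G in this key is E.
Together with the bass G, this spells C major in second inversion.

G, C, E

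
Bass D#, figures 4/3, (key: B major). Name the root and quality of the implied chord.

G# minor seventh

The figures 4/3 indicate a seventh chord in second inversion.
In second inversion the root lies a fourth above the bass: a fourth above D# in B major is G#.
The chord tones are D#, F#, G#, B, giving G# minor seventh.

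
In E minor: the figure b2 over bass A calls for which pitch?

Bb

Counting 1 letter step above A lands on B; in E minor, that letter is B.
The b2 figure lowers it a semitone, giving Bb.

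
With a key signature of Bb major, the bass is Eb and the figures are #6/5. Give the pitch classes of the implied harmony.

The written figures #6/5 are shorthand for 6/5/3: the 3 is implied.
A third above Eb in this key is G.
A fifth above Eb in this key is Bb.
A sixth above Eb in this key is C, raised to C# by the sharp.

Eb, G, Bb, C#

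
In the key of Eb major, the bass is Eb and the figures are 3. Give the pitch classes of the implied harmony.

Eb, G, Bb

The written figures 3 are shorthand for 5/3: the 5 is implied.
A third above Eb in this key is G.
A fifth above Eb in this key is Bb.
Together with the bass Eb, this spells Eb major in root position.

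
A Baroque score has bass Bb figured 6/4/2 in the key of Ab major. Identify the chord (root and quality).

The figures 6/4/2 indicate a seventh chord in third inversion.
In third inversion the root lies a second above the bass: a second above Bb in Ab major is C.
The chord tones are Bb, C, Eb, G, giving C minor seventh.

C minor seventh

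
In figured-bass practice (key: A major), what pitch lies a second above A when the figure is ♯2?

B#

Counting 1 letter step above A lands on B; in A major, that letter is B.
The #2 figure raises it a semitone, giving B#.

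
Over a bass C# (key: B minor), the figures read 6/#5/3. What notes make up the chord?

A third above C# in this key is E.
A fifth above C# in this key is G, raised to G# by the sharp.
A sixth above C# in this key is A.
Together with the bass C#, this spells A major seventh in first inversion.

C#, E, G#, A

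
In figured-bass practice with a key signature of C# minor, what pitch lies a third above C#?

E

Counting 2 letter steps above C# lands on E; in C# minor, that letter is E.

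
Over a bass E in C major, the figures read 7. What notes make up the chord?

E, G, B, D

The written figures 7 are shorthand for 7/5/3: the 5/3 are implied.
A third above E in this key is G.
A fifth above E in this key is B.
A seventh above E in this key is D.
Together with the bass E, this spells E minor seventh in root position.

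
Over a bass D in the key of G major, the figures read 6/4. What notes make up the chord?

D, G, B

A fourth above D in this key is G.
A sixth above D in this key is B.
Together with the bass D, this spells G major in second inversion.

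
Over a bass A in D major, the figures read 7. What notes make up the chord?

The written figures 7 are shorthand for 7/5/3: the 5/3 are implied.
A third above A in this key is C#.
A fifth above A in this key is E.
A seventh above A in this key is G.
Together with the bass A, this spells A dominant seventh in root position.

A, C#, E, G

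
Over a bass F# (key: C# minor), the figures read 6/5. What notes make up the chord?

F#, A, C#, D#

The written figures 6/5 are shorthand for 6/5/3: the 3 is implied.
A third above F# in this key is A.
A fifth above F# in this key is C#.
A sixth above F# in this key is D#.
Together with the bass F#, this spells D# half-diminished seventh in first inversion.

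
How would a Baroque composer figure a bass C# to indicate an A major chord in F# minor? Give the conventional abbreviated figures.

6

C# is the third of A major, so the chord is in first inversion.
A triad in first inversion is figured 6/3, conventionally abbreviated 6.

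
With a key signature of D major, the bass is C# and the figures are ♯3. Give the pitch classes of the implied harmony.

The written figures ♯3 are shorthand for 5/3: the 5 is implied.
A third above C# in this key is E, raised to E# by the sharp.
A fifth above C# in this key is G.

C#, E#, G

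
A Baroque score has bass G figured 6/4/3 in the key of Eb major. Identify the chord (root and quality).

The figures 6/4/3 indicate a seventh chord in second inversion.
In second inversion the root lies a fourth above the bass: a fourth above G in Eb major is C.
The chord tones are G, Bb, C, Eb, giving C minor seventh.

C minor seventh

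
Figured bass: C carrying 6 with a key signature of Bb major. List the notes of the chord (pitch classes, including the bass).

C, Eb, A

The written figures 6 are shorthand for 6/3: the 3 is implied.
A third above C in this key is Eb.
A sixth above C in this key is A.
Together with the bass C, this spells A diminished in first inversion.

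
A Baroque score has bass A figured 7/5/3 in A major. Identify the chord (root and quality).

The figures 7/5/3 indicate a seventh chord in root position.
In root position the bass is the root, so the root is A.
The chord tones are A, C#, E, G#, giving A major seventh.

A major seventh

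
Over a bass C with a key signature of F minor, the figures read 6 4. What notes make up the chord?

A fourth above C in this key is F.
A sixth above C in this key is Ab.
Together with the bass C, this spells F minor in second inversion.

C, F, Ab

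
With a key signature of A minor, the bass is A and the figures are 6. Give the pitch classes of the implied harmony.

A, C, F

The written figures 6 are shorthand for 6/3: the 3 is implied.
A third above A in this key is C.
A sixth above A in this key is F.
Together with the bass A, this spells F major in first inversion.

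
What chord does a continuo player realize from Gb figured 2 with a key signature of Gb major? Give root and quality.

The figures 2 indicate a seventh chord in third inversion.
In third inversion the root lies a second above the bass: a second above Gb in Gb major is Ab.
The chord tones are Gb, Ab, Cb, Eb, giving Ab minor seventh.

Ab minor seventh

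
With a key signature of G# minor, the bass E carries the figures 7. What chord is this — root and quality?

E major seventh

The figures 7 indicate a seventh chord in root position.
In root position the bass is the root, so the root is E.
The chord tones are E, G#, B, D#, giving E major seventh.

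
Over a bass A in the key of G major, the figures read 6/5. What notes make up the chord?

The written figures 6/5 are shorthand for 6/5/3: the 3 is implied.
A third above A in this key is C.
A fifth above A in this key is E.
A sixth above A in this key is F#.
Together with the bass A, this spells F# half-diminished seventh in first inversion.

A, C, E, F#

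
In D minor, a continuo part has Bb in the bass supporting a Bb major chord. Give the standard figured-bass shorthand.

no figures

Bb is the root of Bb major, so the chord is in root position.
A triad in root position is figured 5/3, conventionally abbreviated (no figures — root-position triad).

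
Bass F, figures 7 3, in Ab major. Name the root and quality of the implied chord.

F minor seventh

The figures 7 3 indicate a seventh chord in root position.
In root position the bass is the root, so the root is F.
The chord tones are F, Ab, C, Eb, giving F minor seventh.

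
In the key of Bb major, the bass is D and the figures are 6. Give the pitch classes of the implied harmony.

The written figures 6 are shorthand for 6/3: the 3 is implied.
A third above D in this key is F.
A sixth above D in this key is Bb.
Together with the bass D, this spells Bb major in first inversion.

D, F, Bb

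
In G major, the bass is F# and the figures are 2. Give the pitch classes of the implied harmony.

The written figures 2 are shorthand for 6/4/2: the 6/4 are implied.
A second above F# in this key is G.
A fourth above F# in this key is B.
A sixth above F# in this key is D.
Together with the bass F#, this spells G major seventh in third inversion.

F#, G, B, D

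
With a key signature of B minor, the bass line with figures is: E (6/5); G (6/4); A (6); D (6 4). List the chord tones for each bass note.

E (6/5/3): E, G, B, C#.
G (6/4): G, C#, E.
A (6/3): A, C#, F#.
D (6/4): D, G, B.

E, G, B, C# | G, C#, E | A, C#, F# | D, G, B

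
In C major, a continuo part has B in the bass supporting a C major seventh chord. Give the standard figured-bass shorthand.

4/2

B is the seventh of C major seventh, so the chord is in third inversion.
A seventh chord in third inversion is figured 6/4/2, conventionally abbreviated 4/2.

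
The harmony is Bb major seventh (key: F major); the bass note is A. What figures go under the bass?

A is the seventh of Bb major seventh, so the chord is in third inversion.
A seventh chord in third inversion is figured 6/4/2, conventionally abbreviated 4/2.

4/2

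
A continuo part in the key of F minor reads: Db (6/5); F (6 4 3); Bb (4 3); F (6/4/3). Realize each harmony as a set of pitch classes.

Db, F, Ab, Bb | F, Ab, Bb, Db | Bb, Db, Eb, G | F, Ab, Bb, Db

Db (6/5/3): Db, F, Ab, Bb.
F (6/4/3): F, Ab, Bb, Db.
Bb (6/4/3): Bb, Db, Eb, G.
F (6/4/3): F, Ab, Bb, Db.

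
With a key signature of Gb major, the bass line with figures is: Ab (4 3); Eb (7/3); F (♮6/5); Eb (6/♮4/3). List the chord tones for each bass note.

Ab, Cb, Db, F | Eb, Gb, Bb, Db | F, Ab, Cb, D | Eb, Gb, A, Cb

Ab (6/4/3): Ab, Cb, Db, F.
Eb (7/5/3): Eb, Gb, Bb, Db.
F (♮6/5/3): F, Ab, Cb, D.
Eb (6/♮4/3): Eb, Gb, A, Cb.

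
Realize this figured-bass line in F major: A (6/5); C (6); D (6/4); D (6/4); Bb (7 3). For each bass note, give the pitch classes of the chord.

A (6/5/3): A, C, E, F.
C (6/3): C, E, A.
D (6/4): D, G, Bb.
D (6/4): D, G, Bb.
Bb (7/5/3): Bb, D, F, A.

A, C, E, F | C, E, A | D, G, Bb | D, G, Bb | Bb, D, F, A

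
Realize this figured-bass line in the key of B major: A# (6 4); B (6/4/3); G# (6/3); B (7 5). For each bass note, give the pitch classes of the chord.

A# (6/4): A#, D#, F#.
B (6/4/3): B, D#, E, G#.
G# (6/3): G#, B, E.
B (7/5/3): B, D#, F#, A#.

A#, D#, F# | B, D#, E, G# | G#, B, E | B, D#, F#, A#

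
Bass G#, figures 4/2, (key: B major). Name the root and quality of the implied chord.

A# half-diminished seventh

The figures 4/2 indicate a seventh chord in third inversion.
In third inversion the root lies a second above the bass: a second above G# in B major is A#.
The chord tones are G#, A#, C#, E, giving A# half-diminished seventh.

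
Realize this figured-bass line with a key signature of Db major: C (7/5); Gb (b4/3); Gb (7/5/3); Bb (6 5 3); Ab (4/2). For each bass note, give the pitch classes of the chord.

C, Eb, Gb, Bb | Gb, Bb, Cb, Eb | Gb, Bb, Db, F | Bb, Db, F, Gb | Ab, Bb, Db, F

C (7/5/3): C, Eb, Gb, Bb.
Gb (6/b4/3): Gb, Bb, Cb, Eb.
Gb (7/5/3): Gb, Bb, Db, F.
Bb (6/5/3): Bb, Db, F, Gb.
Ab (6/4/2): Ab, Bb, Db, F.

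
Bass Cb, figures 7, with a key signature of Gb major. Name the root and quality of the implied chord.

Cb major seventh

The figures 7 indicate a seventh chord in root position.
In root position the bass is the root, so the root is Cb.
The chord tones are Cb, Eb, Gb, Bb, giving Cb major seventh.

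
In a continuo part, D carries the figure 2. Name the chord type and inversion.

seventh chord, third inversion

2 is shorthand for 6/4/2.
Intervals of 6/4/2 above the bass form a seventh chord; the bass is the seventh, so this is third inversion.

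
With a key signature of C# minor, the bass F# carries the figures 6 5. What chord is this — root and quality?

The figures 6 5 indicate a seventh chord in first inversion.
In first inversion the root lies a sixth above the bass: a sixth above F# in C# minor is D#.
The chord tones are F#, A, C#, D#, giving D# half-diminished seventh.

D# half-diminished seventh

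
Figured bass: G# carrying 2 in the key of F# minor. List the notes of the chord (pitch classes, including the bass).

G#, A, C#, E

The written figures 2 are shorthand for 6/4/2: the 6/4 are implied.
A second above G# in this key is A.
A fourth above G# in this key is C#.
A sixth above G# in this key is E.
Together with the bass G#, this spells A major seventh in third inversion.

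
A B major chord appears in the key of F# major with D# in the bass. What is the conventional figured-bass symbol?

D# is the third of B major, so the chord is in first inversion.
A triad in first inversion is figured 6/3, conventionally abbreviated 6.

6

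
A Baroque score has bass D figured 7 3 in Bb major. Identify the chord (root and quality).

D minor seventh

The figures 7 3 indicate a seventh chord in root position.
In root position the bass is the root, so the root is D.
The chord tones are D, F, A, C, giving D minor seventh.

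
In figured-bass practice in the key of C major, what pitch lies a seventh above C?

B

Counting 6 letter steps above C lands on B; in C major, that letter is B.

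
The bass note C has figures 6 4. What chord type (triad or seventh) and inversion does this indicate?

Intervals of 6/4 above the bass form a triad; the bass is the fifth, so this is second inversion.

triad, second inversion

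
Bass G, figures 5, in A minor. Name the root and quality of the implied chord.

The figures 5 indicate a triad in root position.
In root position the bass is the root, so the root is G.
The chord tones are G, B, D, giving G major.

G major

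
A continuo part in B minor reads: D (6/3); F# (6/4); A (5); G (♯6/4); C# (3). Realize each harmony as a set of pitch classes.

D, F#, B | F#, B, D | A, C#, E | G, C#, E# | C#, E, G

D (6/3): D, F#, B.
F# (6/4): F#, B, D.
A (5/3): A, C#, E.
G (#6/4): G, C#, E#.
C# (5/3): C#, E, G.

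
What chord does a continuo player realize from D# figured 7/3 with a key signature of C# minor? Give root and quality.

D# half-diminished seventh

The figures 7/3 indicate a seventh chord in root position.
In root position the bass is the root, so the root is D#.
The chord tones are D#, F#, A, C#, giving D# half-diminished seventh.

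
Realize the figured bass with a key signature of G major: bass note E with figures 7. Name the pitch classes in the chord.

The written figures 7 are shorthand for 7/5/3: the 5/3 are implied.
A third above E in this key is G.
A fifth above E in this key is B.
A seventh above E in this key is D.
Together with the bass E, this spells E minor seventh in root position.

E, G, B, D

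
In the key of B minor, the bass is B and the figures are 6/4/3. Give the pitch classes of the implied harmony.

A third above B in this key is D.
A fourth above B in this key is E.
A sixth above B in this key is G.
Together with the bass B, this spells E minor seventh in second inversion.

B, D, E, G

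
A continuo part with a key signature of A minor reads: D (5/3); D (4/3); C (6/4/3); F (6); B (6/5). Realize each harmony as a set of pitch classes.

D (5/3): D, F, A.
D (6/4/3): D, F, G, B.
C (6/4/3): C, E, F, A.
F (6/3): F, A, D.
B (6/5/3): B, D, F, G.

D, F, A | D, F, G, B | C, E, F, A | F, A, D | B, D, F, G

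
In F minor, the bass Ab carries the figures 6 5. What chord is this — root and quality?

F minor seventh

The figures 6 5 indicate a seventh chord in first inversion.
In first inversion the root lies a sixth above the bass: a sixth above Ab in F minor is F.
The chord tones are Ab, C, Eb, F, giving F minor seventh.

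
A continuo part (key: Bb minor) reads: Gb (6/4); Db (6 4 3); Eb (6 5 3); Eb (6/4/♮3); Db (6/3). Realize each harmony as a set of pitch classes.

Gb, C, Eb | Db, F, Gb, Bb | Eb, Gb, Bb, C | Eb, G, Ab, C | Db, F, Bb

Gb (6/4): Gb, C, Eb.
Db (6/4/3): Db, F, Gb, Bb.
Eb (6/5/3): Eb, Gb, Bb, C.
Eb (6/4/♮3): Eb, G, Ab, C.
Db (6/3): Db, F, Bb.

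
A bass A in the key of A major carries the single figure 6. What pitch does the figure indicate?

F#

Counting 5 letter steps above A lands on F; in A major, that letter is F#.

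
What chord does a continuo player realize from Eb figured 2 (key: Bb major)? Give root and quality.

The figures 2 indicate a seventh chord in third inversion.
In third inversion the root lies a second above the bass: a second above Eb in Bb major is F.
The chord tones are Eb, F, A, C, giving F dominant seventh.

F dominant seventh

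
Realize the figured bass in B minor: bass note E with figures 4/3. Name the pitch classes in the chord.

The written figures 4/3 are shorthand for 6/4/3: the 6 is implied.
A third above E in this key is G.
A fourth above E in this key is A.
A sixth above E in this key is C#.
Together with the bass E, this spells A dominant seventh in second inversion.

E, G, A, C#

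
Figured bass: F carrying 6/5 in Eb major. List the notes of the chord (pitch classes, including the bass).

F, Ab, C, D

The written figures 6/5 are shorthand for 6/5/3: the 3 is implied.
A third above F in this key is Ab.
A fifth above F in this key is C.
A sixth above F in this key is D.
Together with the bass F, this spells D half-diminished seventh in first inversion.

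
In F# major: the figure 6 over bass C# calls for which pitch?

Counting 5 letter steps above C# lands on A; in F# major, that letter is A#.

A#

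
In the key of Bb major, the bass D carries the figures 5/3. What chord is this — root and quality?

D minor

The figures 5/3 indicate a triad in root position.
In root position the bass is the root, so the root is D.
The chord tones are D, F, A, giving D minor.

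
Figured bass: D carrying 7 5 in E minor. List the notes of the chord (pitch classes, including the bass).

The written figures 7 5 are shorthand for 7/5/3: the 3 is implied.
A third above D in this key is F#.
A fifth above D in this key is A.
A seventh above D in this key is C.
Together with the bass D, this spells D dominant seventh in root position.

D, F#, A, C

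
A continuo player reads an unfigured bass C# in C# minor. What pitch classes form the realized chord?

An unfigured bass implies 5/3.
A third above C# in this key is E.
A fifth above C# in this key is G#.
Together with the bass C#, this spells C# minor in root position.

C#, E, G#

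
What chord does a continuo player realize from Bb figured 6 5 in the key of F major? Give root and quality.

The figures 6 5 indicate a seventh chord in first inversion.
In first inversion the root lies a sixth above the bass: a sixth above Bb in F major is G.
The chord tones are Bb, D, F, G, giving G minor seventh.

G minor seventh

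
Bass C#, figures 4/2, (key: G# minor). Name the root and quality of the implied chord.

D# minor seventh

The figures 4/2 indicate a seventh chord in third inversion.
In third inversion the root lies a second above the bass: a second above C# in G# minor is D#.
The chord tones are C#, D#, F#, A#, giving D# minor seventh.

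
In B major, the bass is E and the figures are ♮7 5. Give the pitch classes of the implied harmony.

E, G#, B, D

The written figures ♮7 5 are shorthand for 7/5/3: the 3 is implied.
A third above E in this key is G#.
A fifth above E in this key is B.
A seventh above E in this key is D#, made natural (D) by the ♮ figure.
Together with the bass E, this spells E dominant seventh in root position.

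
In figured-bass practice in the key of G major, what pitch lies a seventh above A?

G

Counting 6 letter steps above A lands on G; in G major, that letter is G.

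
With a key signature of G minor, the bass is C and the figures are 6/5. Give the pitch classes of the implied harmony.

C, Eb, G, A

The written figures 6/5 are shorthand for 6/5/3: the 3 is implied.
A third above C in this key is Eb.
A fifth above C in this key is G.
A sixth above C in this key is A.
Together with the bass C, this spells A half-diminished seventh in first inversion.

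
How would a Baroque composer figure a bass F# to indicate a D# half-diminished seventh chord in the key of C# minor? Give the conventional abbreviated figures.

6/5

F# is the third of D# half-diminished seventh, so the chord is in first inversion.
A seventh chord in first inversion is figured 6/5/3, conventionally abbreviated 6/5.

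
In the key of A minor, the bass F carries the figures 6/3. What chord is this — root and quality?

The figures 6/3 indicate a triad in first inversion.
In first inversion the root lies a sixth above the bass: a sixth above F in A minor is D.
The chord tones are F, A, D, giving D minor.

D minor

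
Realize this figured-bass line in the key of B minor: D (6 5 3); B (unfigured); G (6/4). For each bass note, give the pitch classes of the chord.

D, F#, A, B | B, D, F# | G, C#, E

D (6/5/3): D, F#, A, B.
B (5/3): B, D, F#.
G (6/4): G, C#, E.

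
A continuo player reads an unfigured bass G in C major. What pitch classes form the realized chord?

G, B, D

An unfigured bass implies 5/3.
A third above G in this key is B.
A fifth above G in this key is D.
Together with the bass G, this spells G major in root position.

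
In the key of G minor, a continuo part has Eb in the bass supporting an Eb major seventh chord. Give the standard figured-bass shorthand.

7

Eb is the root of Eb major seventh, so the chord is in root position.
A seventh chord in root position is figured 7/5/3, conventionally abbreviated 7.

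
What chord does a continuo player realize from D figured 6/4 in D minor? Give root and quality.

The figures 6/4 indicate a triad in second inversion.
In second inversion the root lies a fourth above the bass: a fourth above D in D minor is G.
The chord tones are D, G, Bb, giving G minor.

G minor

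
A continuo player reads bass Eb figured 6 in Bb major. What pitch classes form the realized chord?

The written figures 6 are shorthand for 6/3: the 3 is implied.
A third above Eb in this key is G.
A sixth above Eb in this key is C.
Together with the bass Eb, this spells C minor in first inversion.

Eb, G, C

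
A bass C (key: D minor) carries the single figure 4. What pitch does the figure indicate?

F

Counting 3 letter steps above C lands on F; in D minor, that letter is F.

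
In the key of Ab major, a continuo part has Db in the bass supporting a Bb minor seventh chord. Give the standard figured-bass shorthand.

Db is the third of Bb minor seventh, so the chord is in first inversion.
A seventh chord in first inversion is figured 6/5/3, conventionally abbreviated 6/5.

6/5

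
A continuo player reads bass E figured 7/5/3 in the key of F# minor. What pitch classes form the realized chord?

E, G#, B, D

A third above E in this key is G#.
A fifth above E in this key is B.
A seventh above E in this key is D.
Together with the bass E, this spells E dominant seventh in root position.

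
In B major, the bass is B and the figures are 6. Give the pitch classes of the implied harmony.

B, D#, G#

The written figures 6 are shorthand for 6/3: the 3 is implied.
A third above B in this key is D#.
A sixth above B in this key is G#.
Together with the bass B, this spells G# minor in first inversion.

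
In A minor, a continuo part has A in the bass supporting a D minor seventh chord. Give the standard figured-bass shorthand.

4/3

A is the fifth of D minor seventh, so the chord is in second inversion.
A seventh chord in second inversion is figured 6/4/3, conventionally abbreviated 4/3.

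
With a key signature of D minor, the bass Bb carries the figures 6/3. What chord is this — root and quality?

The figures 6/3 indicate a triad in first inversion.
In first inversion the root lies a sixth above the bass: a sixth above Bb in D minor is G.
The chord tones are Bb, D, G, giving G minor.

G minor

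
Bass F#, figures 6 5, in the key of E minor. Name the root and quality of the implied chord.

The figures 6 5 indicate a seventh chord in first inversion.
In first inversion the root lies a sixth above the bass: a sixth above F# in E minor is D.
The chord tones are F#, A, C, D, giving D dominant seventh.

D dominant seventh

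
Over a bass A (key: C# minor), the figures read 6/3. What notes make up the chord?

A third above A in this key is C#.
A sixth above A in this key is F#.
Together with the bass A, this spells F# minor in first inversion.

A, C#, F#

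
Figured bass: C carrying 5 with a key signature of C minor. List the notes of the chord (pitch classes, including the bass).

C, Eb, G

The written figures 5 are shorthand for 5/3: the 3 is implied.
A third above C in this key is Eb.
A fifth above C in this key is G.
Together with the bass C, this spells C minor in root position.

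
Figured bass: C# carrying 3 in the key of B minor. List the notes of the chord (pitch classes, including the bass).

C#, E, G

The written figures 3 are shorthand for 5/3: the 5 is implied.
A third above C# in this key is E.
A fifth above C# in this key is G.
Together with the bass C#, this spells C# diminished in root position.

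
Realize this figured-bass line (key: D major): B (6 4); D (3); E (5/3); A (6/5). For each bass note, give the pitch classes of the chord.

B (6/4): B, E, G.
D (5/3): D, F#, A.
E (5/3): E, G, B.
A (6/5/3): A, C#, E, F#.

B, E, G | D, F#, A | E, G, B | A, C#, E, F#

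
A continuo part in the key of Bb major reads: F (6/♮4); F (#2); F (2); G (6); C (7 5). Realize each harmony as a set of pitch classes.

F, B, D | F, G#, Bb, D | F, G, Bb, D | G, Bb, Eb | C, Eb, G, Bb

F (6/♮4): F, B, D.
F (6/4/#2): F, G#, Bb, D.
F (6/4/2): F, G, Bb, D.
G (6/3): G, Bb, Eb.
C (7/5/3): C, Eb, G, Bb.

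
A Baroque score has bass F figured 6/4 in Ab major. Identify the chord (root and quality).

Bb minor

The figures 6/4 indicate a triad in second inversion.
In second inversion the root lies a fourth above the bass: a fourth above F in Ab major is Bb.
The chord tones are F, Bb, Db, giving Bb minor.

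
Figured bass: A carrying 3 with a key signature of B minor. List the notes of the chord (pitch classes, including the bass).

The written figures 3 are shorthand for 5/3: the 5 is implied.
A third above A in this key is C#.
A fifth above A in this key is E.
Together with the bass A, this spells A major in root position.

A, C#, E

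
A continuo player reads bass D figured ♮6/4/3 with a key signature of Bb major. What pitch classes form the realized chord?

A third above D in this key is F.
A fourth above D in this key is G.
A sixth above D in this key is Bb, made natural (B) by the ♮ figure.
Together with the bass D, this spells G dominant seventh in second inversion.

D, F, G, B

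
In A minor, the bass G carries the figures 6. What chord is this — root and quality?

The figures 6 indicate a triad in first inversion.
In first inversion the root lies a sixth above the bass: a sixth above G in A minor is E.
The chord tones are G, B, E, giving E minor.

E minor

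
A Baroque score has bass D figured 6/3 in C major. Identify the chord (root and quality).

The figures 6/3 indicate a triad in first inversion.
In first inversion the root lies a sixth above the bass: a sixth above D in C major is B.
The chord tones are D, F, B, giving B diminished.

B diminished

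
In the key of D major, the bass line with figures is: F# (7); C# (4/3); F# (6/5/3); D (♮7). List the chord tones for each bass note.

F#, A, C#, E | C#, E, F#, A | F#, A, C#, D | D, F#, A, C

F# (7/5/3): F#, A, C#, E.
C# (6/4/3): C#, E, F#, A.
F# (6/5/3): F#, A, C#, D.
D (♮7/5/3): D, F#, A, C.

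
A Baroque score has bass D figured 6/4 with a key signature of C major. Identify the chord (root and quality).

G major

The figures 6/4 indicate a triad in second inversion.
In second inversion the root lies a fourth above the bass: a fourth above D in C major is G.
The chord tones are D, G, B, giving G major.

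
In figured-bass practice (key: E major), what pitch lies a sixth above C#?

A

Counting 5 letter steps above C# lands on A; in E major, that letter is A.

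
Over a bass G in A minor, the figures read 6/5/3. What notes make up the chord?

A third above G in this key is B.
A fifth above G in this key is D.
A sixth above G in this key is E.
Together with the bass G, this spells E minor seventh in first inversion.

G, B, D, E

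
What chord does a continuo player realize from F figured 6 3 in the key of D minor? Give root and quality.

The figures 6 3 indicate a triad in first inversion.
In first inversion the root lies a sixth above the bass: a sixth above F in D minor is D.
The chord tones are F, A, D, giving D minor.

D minor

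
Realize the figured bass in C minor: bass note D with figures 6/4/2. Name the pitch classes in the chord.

A second above D in this key is Eb.
A fourth above D in this key is G.
A sixth above D in this key is Bb.
Together with the bass D, this spells Eb major seventh in third inversion.

D, Eb, G, Bb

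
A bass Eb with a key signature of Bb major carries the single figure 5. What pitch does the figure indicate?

Bb

Counting 4 letter steps above Eb lands on B; in Bb major, that letter is Bb.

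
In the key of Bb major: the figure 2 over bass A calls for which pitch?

Counting 1 letter step above A lands on B; in Bb major, that letter is Bb.

Bb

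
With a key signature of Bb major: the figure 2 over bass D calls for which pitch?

Counting 1 letter step above D lands on E; in Bb major, that letter is Eb.

Eb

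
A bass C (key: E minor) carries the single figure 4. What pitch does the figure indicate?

Counting 3 letter steps above C lands on F; in E minor, that letter is F#.

F#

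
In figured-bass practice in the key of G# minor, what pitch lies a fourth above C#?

F#

Counting 3 letter steps above C# lands on F; in G# minor, that letter is F#.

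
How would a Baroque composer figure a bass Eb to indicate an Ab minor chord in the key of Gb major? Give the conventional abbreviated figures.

Eb is the fifth of Ab minor, so the chord is in second inversion.
A triad in second inversion is figured 6/4, conventionally abbreviated 6/4.

6/4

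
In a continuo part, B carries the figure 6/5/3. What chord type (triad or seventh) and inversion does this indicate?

Intervals of 6/5/3 above the bass form a seventh chord; the bass is the third, so this is first inversion.

seventh chord, first inversion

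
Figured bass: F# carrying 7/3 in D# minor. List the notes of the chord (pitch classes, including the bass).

F#, A#, C#, E#

The written figures 7/3 are shorthand for 7/5/3: the 5 is implied.
A third above F# in this key is A#.
A fifth above F# in this key is C#.
A seventh above F# in this key is E#.
Together with the bass F#, this spells F# major seventh in root position.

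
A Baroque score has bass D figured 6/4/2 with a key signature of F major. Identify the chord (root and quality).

The figures 6/4/2 indicate a seventh chord in third inversion.
In third inversion the root lies a second above the bass: a second above D in F major is E.
The chord tones are D, E, G, Bb, giving E half-diminished seventh.

E half-diminished seventh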